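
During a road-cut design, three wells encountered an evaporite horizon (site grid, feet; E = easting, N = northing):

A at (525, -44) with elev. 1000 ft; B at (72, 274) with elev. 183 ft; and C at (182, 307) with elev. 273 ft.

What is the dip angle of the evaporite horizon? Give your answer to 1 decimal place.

Two edge vectors: A→B = (-453, 318, -817), A→C = (-343, 351, -727).
Normal n = (A→B) × (A→C) = (55581, -49100, -49929).
So ∂z/∂E = −n_x/n_z = 1.11320 and ∂z/∂N = −n_y/n_z = −0.98340.
Gradient magnitude |∇z| = √(a² + b²) = √(1.23922 + 0.96707) = 1.48536.
True dip = arctan(1.48536) = 56.1°, dipping toward NW (azimuth ≈ 311°).

56.1°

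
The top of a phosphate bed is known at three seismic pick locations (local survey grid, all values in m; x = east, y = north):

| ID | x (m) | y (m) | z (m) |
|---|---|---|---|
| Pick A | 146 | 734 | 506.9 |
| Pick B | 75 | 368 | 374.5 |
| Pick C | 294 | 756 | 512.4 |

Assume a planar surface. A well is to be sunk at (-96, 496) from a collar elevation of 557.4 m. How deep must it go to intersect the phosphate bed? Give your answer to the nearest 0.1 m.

133.2 m

Let the plane be z = a·x + b·y + c.
Pick B−Pick A: −71a − 366b = −132.4;  Pick C−Pick A: 148a + 22b = 5.5.
Solving gives a = −0.01710, b = 0.36507.
Then c = 506.9 − a·146 − b·734 = 241.44.
At (-96, 496): z_contact = 1.64 + 181.07 + 241.44 = 424.15 m.
Depth below ground = 557.4 − 424.15 = 133.2 m.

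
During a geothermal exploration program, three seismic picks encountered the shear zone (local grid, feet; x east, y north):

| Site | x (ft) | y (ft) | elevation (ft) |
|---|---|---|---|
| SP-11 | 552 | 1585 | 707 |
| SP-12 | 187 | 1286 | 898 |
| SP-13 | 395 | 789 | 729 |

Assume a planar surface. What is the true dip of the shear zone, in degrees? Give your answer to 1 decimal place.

31.1°

Two edge vectors: SP-11→SP-12 = (-365, -299, 191), SP-11→SP-13 = (-157, -796, 22).
Normal n = (SP-11→SP-12) × (SP-11→SP-13) = (145458, -21957, 243597).
So ∂z/∂x = −n_x/n_z = −0.59713 and ∂z/∂y = −n_y/n_z = 0.09014.
Gradient magnitude |∇z| = √(a² + b²) = √(0.35656 + 0.00812) = 0.60389.
True dip = arctan(0.60389) = 31.1°, dipping toward E (azimuth ≈ 099°).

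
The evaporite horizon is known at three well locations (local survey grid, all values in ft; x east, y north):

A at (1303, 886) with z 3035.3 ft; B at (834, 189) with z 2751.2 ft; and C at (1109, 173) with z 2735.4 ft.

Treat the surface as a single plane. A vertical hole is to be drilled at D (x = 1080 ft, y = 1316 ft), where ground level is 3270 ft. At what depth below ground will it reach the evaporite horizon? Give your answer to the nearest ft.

Two edge vectors: A→B = (-469, -697, -284.1), A→C = (-194, -713, -299.9).
Normal n = (A→B) × (A→C) = (6467, -85537.7, 199179).
So ∂z/∂x = −n_x/n_z = −0.03247 and ∂z/∂y = −n_y/n_z = 0.42945.
Intercept c from A: 3035.3 + 42.31 − 380.49 = 2697.11.
At (1080, 1316): z_contact = −35.1 + 565.2 + 2697.11 = 3227.2 ft.
Depth below ground = 3270 − 3227.2 = 43 ft.

43 ft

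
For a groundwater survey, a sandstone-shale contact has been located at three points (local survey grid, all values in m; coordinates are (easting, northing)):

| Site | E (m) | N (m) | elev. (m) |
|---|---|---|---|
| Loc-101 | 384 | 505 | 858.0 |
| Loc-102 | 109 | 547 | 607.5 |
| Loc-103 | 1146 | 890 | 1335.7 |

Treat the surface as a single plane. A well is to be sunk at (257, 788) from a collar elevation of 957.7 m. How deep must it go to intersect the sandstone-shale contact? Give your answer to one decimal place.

329.2 m

Two edge vectors: Loc-101→Loc-102 = (-275, 42, -250.5), Loc-101→Loc-103 = (762, 385, 477.7).
Normal n = (Loc-101→Loc-102) × (Loc-101→Loc-103) = (116505.9, -59513.5, -137879).
So ∂z/∂E = −n_x/n_z = 0.844987 and ∂z/∂N = −n_y/n_z = −0.431636.
Intercept c from Loc-101: 858 − 324.47 + 217.98 = 751.50.
At (257, 788): z_contact = 217.16 − 340.13 + 751.50 = 628.53 m.
Depth below ground = 957.7 − 628.53 = 329.2 m.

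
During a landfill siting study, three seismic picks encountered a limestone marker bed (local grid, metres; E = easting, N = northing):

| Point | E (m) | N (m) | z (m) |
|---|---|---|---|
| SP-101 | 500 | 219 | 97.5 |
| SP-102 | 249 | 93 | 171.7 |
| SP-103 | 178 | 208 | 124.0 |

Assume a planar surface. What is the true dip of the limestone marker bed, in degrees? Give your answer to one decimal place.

Two edge vectors: SP-101→SP-102 = (-251, -126, 74.2), SP-101→SP-103 = (-322, -11, 26.5).
Normal n = (SP-101→SP-102) × (SP-101→SP-103) = (-2522.8, -17240.9, -37811).
So ∂z/∂E = −n_x/n_z = −0.06672 and ∂z/∂N = −n_y/n_z = −0.45598.
Gradient magnitude |∇z| = √(a² + b²) = √(0.00445 + 0.20791) = 0.46083.
True dip = arctan(0.46083) = 24.7°, dipping toward N (azimuth ≈ 008°).

24.7°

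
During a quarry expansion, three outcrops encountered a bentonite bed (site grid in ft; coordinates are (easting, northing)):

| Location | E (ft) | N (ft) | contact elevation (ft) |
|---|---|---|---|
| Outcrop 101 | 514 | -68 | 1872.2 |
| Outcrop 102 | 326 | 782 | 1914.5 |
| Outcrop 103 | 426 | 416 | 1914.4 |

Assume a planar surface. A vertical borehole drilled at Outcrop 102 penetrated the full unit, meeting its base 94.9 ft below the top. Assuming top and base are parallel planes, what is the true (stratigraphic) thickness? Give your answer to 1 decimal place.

67.6 ft

Let the plane be z = a·E + b·N + c.
Outcrop 102−Outcrop 101: −188a + 850b = 42.3;  Outcrop 103−Outcrop 101: −88a + 484b = 42.2.
Solving gives a = 0.95089, b = 0.26008.
|∇z| = √(a²+b²) = 0.98582, so dip δ = arctan(0.98582) = 44.59°.
True thickness = vertical thickness × cos δ = 94.9 × cos 44.59° = 67.6 ft.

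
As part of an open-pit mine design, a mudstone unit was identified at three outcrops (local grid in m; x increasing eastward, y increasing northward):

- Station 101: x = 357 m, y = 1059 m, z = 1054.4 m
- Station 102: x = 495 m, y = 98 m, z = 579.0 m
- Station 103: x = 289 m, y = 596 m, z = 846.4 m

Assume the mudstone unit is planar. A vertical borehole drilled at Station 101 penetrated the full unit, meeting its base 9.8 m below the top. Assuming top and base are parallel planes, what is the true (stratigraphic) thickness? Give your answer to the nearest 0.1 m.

8.8 m

Let the plane be z = a·x + b·y + c.
Station 102−Station 101: 138a − 961b = −475.4;  Station 103−Station 101: −68a − 463b = −208.
Solving gives a = −0.15647, b = 0.47222.
|∇z| = √(a²+b²) = 0.49747, so dip δ = arctan(0.49747) = 26.45°.
True thickness = vertical thickness × cos δ = 9.8 × cos 26.45° = 8.8 m.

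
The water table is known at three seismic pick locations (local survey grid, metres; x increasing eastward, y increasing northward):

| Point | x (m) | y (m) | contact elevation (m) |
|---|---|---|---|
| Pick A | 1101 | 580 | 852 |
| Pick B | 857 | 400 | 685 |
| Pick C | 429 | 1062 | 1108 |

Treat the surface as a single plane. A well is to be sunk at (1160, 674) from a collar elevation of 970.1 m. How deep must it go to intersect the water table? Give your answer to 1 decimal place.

40.8 m

Two edge vectors: Pick A→Pick B = (-244, -180, -167), Pick A→Pick C = (-672, 482, 256).
Normal n = (Pick A→Pick B) × (Pick A→Pick C) = (34414, 174688, -238568).
So ∂z/∂x = −n_x/n_z = 0.144252 and ∂z/∂y = −n_y/n_z = 0.732236.
Intercept c from Pick A: 852 − 158.82 − 424.70 = 268.48.
At (1160, 674): z_contact = 167.33 + 493.53 + 268.48 = 929.34 m.
Depth below ground = 970.1 − 929.34 = 40.8 m.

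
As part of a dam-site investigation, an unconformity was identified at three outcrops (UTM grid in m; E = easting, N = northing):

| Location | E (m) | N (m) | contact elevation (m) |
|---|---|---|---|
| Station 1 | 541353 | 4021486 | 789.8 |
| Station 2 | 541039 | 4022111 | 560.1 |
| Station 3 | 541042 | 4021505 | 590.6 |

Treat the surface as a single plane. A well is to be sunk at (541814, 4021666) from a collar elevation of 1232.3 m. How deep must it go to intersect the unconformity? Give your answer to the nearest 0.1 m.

Let the plane be z = a·E + b·N + c.
Station 2−Station 1: −314a + 625b = −229.7;  Station 3−Station 1: −311a + 19b = −199.2.
Solving gives a = 0.637632491, b = −0.047173437.
Then c = 789.8 − a·541353 − b·4021486 = −154687.15.
At (541814, 4021666): z_contact = 345478.21 − 189715.81 − 154687.15 = 1075.26 m.
Depth below ground = 1232.3 − 1075.26 = 157.0 m.

157.0 m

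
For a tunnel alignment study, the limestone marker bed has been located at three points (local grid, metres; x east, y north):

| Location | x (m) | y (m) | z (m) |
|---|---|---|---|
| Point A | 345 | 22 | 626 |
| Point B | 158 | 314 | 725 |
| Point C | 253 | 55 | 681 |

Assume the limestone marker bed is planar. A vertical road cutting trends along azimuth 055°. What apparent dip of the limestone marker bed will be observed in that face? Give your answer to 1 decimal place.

Two edge vectors: Point A→Point B = (-187, 292, 99), Point A→Point C = (-92, 33, 55).
Normal n = (Point A→Point B) × (Point A→Point C) = (12793, 1177, 20693).
So ∂z/∂x = −n_x/n_z = −0.61823 and ∂z/∂y = −n_y/n_z = −0.05688.
Unit vector along 055° is (sin 55°, cos 55°) = (0.8192, 0.5736).
Slope in that direction = a·(0.8192) + b·(0.5736) = −0.53905.
Apparent dip = arctan|0.53905| = 28.3° (true dip is 31.8°, so apparent ≤ true as expected).

28.3°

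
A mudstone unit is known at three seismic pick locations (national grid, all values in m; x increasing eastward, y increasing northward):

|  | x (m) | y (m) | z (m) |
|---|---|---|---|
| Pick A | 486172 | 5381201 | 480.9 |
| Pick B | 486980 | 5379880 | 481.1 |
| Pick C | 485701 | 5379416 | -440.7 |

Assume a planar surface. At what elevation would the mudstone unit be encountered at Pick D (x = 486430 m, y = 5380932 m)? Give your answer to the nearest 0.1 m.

Let the plane be z = a·x + b·y + c.
Pick B−Pick A: 808a − 1321b = 0.2;  Pick C−Pick A: −471a − 1785b = −921.6.
Solving gives a = 0.589880216, b = 0.360653456.
Then c = 480.9 − a·486172 − b·5381201 = −2227051.08.
At (486430, 5380932): z = 286935.4 + 1940651.7 − 2227051.08 = 536.1 m.

536.1 m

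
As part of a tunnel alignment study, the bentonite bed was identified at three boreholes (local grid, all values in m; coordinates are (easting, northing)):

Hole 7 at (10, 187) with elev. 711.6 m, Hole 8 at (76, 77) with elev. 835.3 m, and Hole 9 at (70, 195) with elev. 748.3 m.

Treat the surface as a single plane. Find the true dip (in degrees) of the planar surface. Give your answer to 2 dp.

Let the plane be z = a·E + b·N + c.
Hole 8−Hole 7: 66a − 110b = 123.7;  Hole 9−Hole 7: 60a + 8b = 36.7.
Solving gives a = 0.70519, b = −0.70143.
Gradient magnitude |∇z| = √(a² + b²) = √(0.49729 + 0.49201) = 0.99464.
True dip = arctan(0.99464) = 44.85°, dipping toward NW (azimuth ≈ 315°).

44.85°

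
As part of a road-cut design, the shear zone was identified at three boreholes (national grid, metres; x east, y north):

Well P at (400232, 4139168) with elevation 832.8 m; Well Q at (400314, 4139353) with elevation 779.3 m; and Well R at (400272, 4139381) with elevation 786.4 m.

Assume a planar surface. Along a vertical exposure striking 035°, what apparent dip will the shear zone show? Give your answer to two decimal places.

16.47°

Let the plane be z = a·x + b·y + c.
Well Q−Well P: 82a + 185b = −53.5;  Well R−Well P: 40a + 213b = −46.4.
Solving gives a = −0.27931, b = −0.16539.
Unit vector along 035° is (sin 35°, cos 35°) = (0.5736, 0.8192).
Slope in that direction = a·(0.5736) + b·(0.8192) = −0.29568.
Apparent dip = arctan|0.29568| = 16.47° (true dip is 18.0°, so apparent ≤ true as expected).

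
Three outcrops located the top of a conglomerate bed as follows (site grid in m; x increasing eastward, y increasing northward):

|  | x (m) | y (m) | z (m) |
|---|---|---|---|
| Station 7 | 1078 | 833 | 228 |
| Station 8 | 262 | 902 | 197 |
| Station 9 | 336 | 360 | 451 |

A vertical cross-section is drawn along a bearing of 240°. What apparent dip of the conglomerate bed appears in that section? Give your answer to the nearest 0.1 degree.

Let the plane be z = a·x + b·y + c.
Station 8−Station 7: −816a + 69b = −31;  Station 9−Station 7: −742a − 473b = 223.
Solving gives a = −0.00166, b = −0.46886.
Unit vector along 240° is (sin 240°, cos 240°) = (-0.8660, -0.5000).
Slope in that direction = a·(-0.8660) + b·(-0.5000) = 0.23586.
Apparent dip = arctan|0.23586| = 13.3° (true dip is 25.1°, so apparent ≤ true as expected).

13.3°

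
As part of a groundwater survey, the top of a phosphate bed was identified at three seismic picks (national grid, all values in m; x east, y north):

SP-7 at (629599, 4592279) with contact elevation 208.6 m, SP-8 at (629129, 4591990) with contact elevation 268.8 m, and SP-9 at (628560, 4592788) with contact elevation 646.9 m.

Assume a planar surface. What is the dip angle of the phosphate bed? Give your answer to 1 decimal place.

21.5°

Let the plane be z = a·x + b·y + c.
SP-8−SP-7: −470a − 289b = 60.2;  SP-9−SP-7: −1039a + 509b = 438.3.
Solving gives a = −0.29159, b = 0.26590.
Gradient magnitude |∇z| = √(a² + b²) = √(0.08502 + 0.07070) = 0.39462.
True dip = arctan(0.39462) = 21.5°, dipping toward SE (azimuth ≈ 132°).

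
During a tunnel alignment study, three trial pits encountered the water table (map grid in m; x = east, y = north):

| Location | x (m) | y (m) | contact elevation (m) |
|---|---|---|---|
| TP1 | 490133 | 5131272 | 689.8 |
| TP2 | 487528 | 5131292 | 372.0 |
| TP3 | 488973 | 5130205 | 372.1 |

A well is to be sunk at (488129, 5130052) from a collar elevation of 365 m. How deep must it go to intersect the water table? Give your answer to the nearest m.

Let the plane be z = a·x + b·y + c.
TP2−TP1: −2605a + 20b = −317.8;  TP3−TP1: −1160a − 1067b = −317.7.
Solving gives a = 0.12325339, b = 0.16375451.
Then c = 689.8 − a·490133 − b·5131272 = −899989.69.
At (488129, 5130052): z_contact = 60163.6 + 840069.2 − 899989.69 = 243.0 m.
Depth below ground = 365 − 243.0 = 122 m.

122 m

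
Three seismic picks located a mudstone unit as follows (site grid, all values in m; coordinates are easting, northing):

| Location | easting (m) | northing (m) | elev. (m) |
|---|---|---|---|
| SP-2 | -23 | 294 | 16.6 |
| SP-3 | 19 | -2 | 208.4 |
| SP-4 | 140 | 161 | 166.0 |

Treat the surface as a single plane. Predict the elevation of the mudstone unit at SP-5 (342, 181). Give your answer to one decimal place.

Let the plane be z = a·easting + b·northing + c.
SP-3−SP-2: 42a − 296b = 191.8;  SP-4−SP-2: 163a − 133b = 149.4.
Solving gives a = 0.43863, b = −0.58573.
Then c = 16.6 − a·-23 − b·294 = 198.89.
At (342, 181): z = 150.0 − 106.0 + 198.89 = 242.9 m.

242.9 m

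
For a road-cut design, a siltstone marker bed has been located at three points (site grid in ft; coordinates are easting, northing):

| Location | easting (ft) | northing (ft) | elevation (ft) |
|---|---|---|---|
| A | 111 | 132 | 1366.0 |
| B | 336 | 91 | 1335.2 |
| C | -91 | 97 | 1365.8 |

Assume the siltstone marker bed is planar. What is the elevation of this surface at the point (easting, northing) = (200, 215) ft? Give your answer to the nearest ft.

1392 ft

Two edge vectors: A→B = (225, -41, -30.8), A→C = (-202, -35, -0.2).
Normal n = (A→B) × (A→C) = (-1069.8, 6266.6, -16157).
So ∂z/∂easting = −n_x/n_z = −0.06621 and ∂z/∂northing = −n_y/n_z = 0.38786.
Intercept c from A: 1366 + 7.35 − 51.20 = 1322.15.
At (200, 215): z = −13.2 + 83.4 + 1322.15 = 1392.3 ft.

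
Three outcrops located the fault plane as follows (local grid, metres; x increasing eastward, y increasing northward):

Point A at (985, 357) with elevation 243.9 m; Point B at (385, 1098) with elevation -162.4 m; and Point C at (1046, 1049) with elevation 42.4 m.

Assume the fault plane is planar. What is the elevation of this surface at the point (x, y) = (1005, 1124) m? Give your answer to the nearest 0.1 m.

Let the plane be z = a·x + b·y + c.
Point B−Point A: −600a + 741b = −406.3;  Point C−Point A: 61a + 692b = −201.5.
Solving gives a = 0.286377, b = −0.316429.
Then c = 243.9 − a·985 − b·357 = 74.78.
At (1005, 1124): z = 287.8 − 355.7 + 74.78 = 6.9 m.

6.9 m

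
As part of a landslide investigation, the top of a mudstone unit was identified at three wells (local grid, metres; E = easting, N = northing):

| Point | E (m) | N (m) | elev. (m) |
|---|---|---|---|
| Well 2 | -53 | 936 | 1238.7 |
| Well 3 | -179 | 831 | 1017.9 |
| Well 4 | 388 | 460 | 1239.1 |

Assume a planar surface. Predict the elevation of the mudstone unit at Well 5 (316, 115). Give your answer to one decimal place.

Let the plane be z = a·E + b·N + c.
Well 3−Well 2: −126a − 105b = −220.8;  Well 4−Well 2: 441a − 476b = 0.4.
Solving gives a = 0.98929, b = 0.91571.
Then c = 1238.7 − a·-53 − b·936 = 434.03.
At (316, 115): z = 312.6 + 105.3 + 434.03 = 852.0 m.

852.0 m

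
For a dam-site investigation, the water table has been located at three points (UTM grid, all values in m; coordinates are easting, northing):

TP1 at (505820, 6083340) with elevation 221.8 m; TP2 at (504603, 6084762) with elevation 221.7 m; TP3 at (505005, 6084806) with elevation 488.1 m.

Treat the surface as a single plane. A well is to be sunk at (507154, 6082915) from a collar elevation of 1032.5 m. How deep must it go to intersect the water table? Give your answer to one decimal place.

222.8 m

Two edge vectors: TP1→TP2 = (-1217, 1422, -0.1), TP1→TP3 = (-815, 1466, 266.3).
Normal n = (TP1→TP2) × (TP1→TP3) = (378825.2, 324168.6, -625192).
So ∂z/∂easting = −n_x/n_z = 0.605934177 and ∂z/∂northing = −n_y/n_z = 0.518510474.
Intercept c from TP1: 221.8 − 306493.63 − 3154275.50 = −3460547.33.
At (507154, 6082915): z_contact = 307301.94 + 3154055.14 − 3460547.33 = 809.75 m.
Depth below ground = 1032.5 − 809.75 = 222.8 m.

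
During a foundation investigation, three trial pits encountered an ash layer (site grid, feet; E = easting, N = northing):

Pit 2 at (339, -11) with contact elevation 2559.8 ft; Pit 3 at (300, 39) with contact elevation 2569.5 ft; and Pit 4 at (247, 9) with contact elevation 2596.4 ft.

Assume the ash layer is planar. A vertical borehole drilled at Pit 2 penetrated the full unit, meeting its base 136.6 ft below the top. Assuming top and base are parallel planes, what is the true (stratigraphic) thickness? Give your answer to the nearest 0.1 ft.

124.5 ft

Two edge vectors: Pit 2→Pit 3 = (-39, 50, 9.7), Pit 2→Pit 4 = (-92, 20, 36.6).
Normal n = (Pit 2→Pit 3) × (Pit 2→Pit 4) = (1636, 535, 3820).
So ∂z/∂E = −n_x/n_z = −0.42827 and ∂z/∂N = −n_y/n_z = −0.14005.
|∇z| = √(a²+b²) = 0.45059, so dip δ = arctan(0.45059) = 24.26°.
True thickness = vertical thickness × cos δ = 136.6 × cos 24.26° = 124.5 ft.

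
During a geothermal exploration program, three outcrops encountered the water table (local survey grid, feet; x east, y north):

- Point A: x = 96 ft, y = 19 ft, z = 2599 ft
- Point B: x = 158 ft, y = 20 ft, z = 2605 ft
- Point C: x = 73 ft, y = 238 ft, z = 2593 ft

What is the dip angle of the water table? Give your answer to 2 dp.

5.63°

Two edge vectors: Point A→Point B = (62, 1, 6), Point A→Point C = (-23, 219, -6).
Normal n = (Point A→Point B) × (Point A→Point C) = (-1320, 234, 13601).
So ∂z/∂x = −n_x/n_z = 0.09705 and ∂z/∂y = −n_y/n_z = −0.01720.
Gradient magnitude |∇z| = √(a² + b²) = √(0.00942 + 0.00030) = 0.09856.
True dip = arctan(0.09856) = 5.63°, dipping toward W (azimuth ≈ 280°).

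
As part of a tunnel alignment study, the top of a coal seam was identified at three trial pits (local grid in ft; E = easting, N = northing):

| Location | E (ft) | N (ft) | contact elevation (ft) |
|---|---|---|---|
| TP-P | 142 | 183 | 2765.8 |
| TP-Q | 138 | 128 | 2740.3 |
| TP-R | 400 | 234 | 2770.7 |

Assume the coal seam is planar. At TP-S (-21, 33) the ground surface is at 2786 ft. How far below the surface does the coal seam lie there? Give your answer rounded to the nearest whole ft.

79 ft

Two edge vectors: TP-P→TP-Q = (-4, -55, -25.5), TP-P→TP-R = (258, 51, 4.9).
Normal n = (TP-P→TP-Q) × (TP-P→TP-R) = (1031, -6559.4, 13986).
So ∂z/∂E = −n_x/n_z = −0.07372 and ∂z/∂N = −n_y/n_z = 0.46900.
Intercept c from TP-P: 2765.8 + 10.47 − 85.83 = 2690.44.
At (-21, 33): z_contact = 1.5 + 15.5 + 2690.44 = 2707.5 ft.
Depth below ground = 2786 − 2707.5 = 79 ft.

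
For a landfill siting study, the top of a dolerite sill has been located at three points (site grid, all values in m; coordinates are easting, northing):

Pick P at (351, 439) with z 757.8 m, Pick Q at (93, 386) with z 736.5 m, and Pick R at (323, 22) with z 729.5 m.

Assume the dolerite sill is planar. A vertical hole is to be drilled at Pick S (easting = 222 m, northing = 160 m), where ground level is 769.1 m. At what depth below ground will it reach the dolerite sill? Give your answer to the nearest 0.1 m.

Two edge vectors: Pick P→Pick Q = (-258, -53, -21.3), Pick P→Pick R = (-28, -417, -28.3).
Normal n = (Pick P→Pick Q) × (Pick P→Pick R) = (-7382.2, -6705, 106102).
So ∂z/∂easting = −n_x/n_z = 0.06958 and ∂z/∂northing = −n_y/n_z = 0.06319.
Intercept c from Pick P: 757.8 − 24.42 − 27.74 = 705.64.
At (222, 160): z_contact = 15.45 + 10.11 + 705.64 = 731.19 m.
Depth below ground = 769.1 − 731.19 = 37.9 m.

37.9 m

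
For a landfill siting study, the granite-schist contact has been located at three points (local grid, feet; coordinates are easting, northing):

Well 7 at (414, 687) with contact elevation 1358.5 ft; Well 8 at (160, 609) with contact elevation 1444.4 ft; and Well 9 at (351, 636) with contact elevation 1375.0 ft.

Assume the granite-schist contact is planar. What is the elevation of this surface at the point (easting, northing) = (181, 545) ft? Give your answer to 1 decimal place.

1426.6 ft

Let the plane be z = a·easting + b·northing + c.
Well 8−Well 7: −254a − 78b = 85.9;  Well 9−Well 7: −63a − 51b = 16.5.
Solving gives a = −0.38481, b = 0.15183.
Then c = 1358.5 − a·414 − b·687 = 1413.51.
At (181, 545): z = −69.7 + 82.7 + 1413.51 = 1426.6 ft.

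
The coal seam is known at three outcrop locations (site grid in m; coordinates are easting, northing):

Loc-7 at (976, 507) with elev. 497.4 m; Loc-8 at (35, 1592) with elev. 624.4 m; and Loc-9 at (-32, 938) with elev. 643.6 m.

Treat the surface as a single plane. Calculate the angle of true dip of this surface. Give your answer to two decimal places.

Let the plane be z = a·easting + b·northing + c.
Loc-8−Loc-7: −941a + 1085b = 127;  Loc-9−Loc-7: −1008a + 431b = 146.2.
Solving gives a = −0.15098, b = −0.01389.
Gradient magnitude |∇z| = √(a² + b²) = √(0.02279 + 0.00019) = 0.15162.
True dip = arctan(0.15162) = 8.62°, dipping toward E (azimuth ≈ 085°).

8.62°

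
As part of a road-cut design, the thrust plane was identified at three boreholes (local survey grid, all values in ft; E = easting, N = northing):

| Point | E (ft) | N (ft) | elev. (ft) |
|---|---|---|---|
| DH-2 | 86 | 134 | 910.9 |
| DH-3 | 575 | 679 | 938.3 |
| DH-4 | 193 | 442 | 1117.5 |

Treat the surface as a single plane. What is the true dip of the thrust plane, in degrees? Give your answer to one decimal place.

Two edge vectors: DH-2→DH-3 = (489, 545, 27.4), DH-2→DH-4 = (107, 308, 206.6).
Normal n = (DH-2→DH-3) × (DH-2→DH-4) = (104157.8, -98095.6, 92297).
So ∂z/∂E = −n_x/n_z = −1.12851 and ∂z/∂N = −n_y/n_z = 1.06283.
Gradient magnitude |∇z| = √(a² + b²) = √(1.27353 + 1.12960) = 1.55020.
True dip = arctan(1.55020) = 57.2°, dipping toward SE (azimuth ≈ 133°).

57.2°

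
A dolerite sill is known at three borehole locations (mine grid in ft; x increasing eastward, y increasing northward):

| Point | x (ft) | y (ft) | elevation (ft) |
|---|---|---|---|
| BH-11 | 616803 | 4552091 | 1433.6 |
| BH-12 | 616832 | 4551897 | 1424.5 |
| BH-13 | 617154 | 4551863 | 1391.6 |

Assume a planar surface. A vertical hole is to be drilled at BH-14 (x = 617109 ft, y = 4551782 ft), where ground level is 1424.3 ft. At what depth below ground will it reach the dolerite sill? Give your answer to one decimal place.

Two edge vectors: BH-11→BH-12 = (29, -194, -9.1), BH-11→BH-13 = (351, -228, -42).
Normal n = (BH-11→BH-12) × (BH-11→BH-13) = (6073.2, -1976.1, 61482).
So ∂z/∂x = −n_x/n_z = −0.098780131 and ∂z/∂y = −n_y/n_z = 0.032141114.
Intercept c from BH-11: 1433.6 + 60927.88 − 146309.28 = −83947.80.
At (617109, 4551782): z_contact = −60958.11 + 146299.35 − 83947.80 = 1393.44 ft.
Depth below ground = 1424.3 − 1393.44 = 30.9 ft.

30.9 ft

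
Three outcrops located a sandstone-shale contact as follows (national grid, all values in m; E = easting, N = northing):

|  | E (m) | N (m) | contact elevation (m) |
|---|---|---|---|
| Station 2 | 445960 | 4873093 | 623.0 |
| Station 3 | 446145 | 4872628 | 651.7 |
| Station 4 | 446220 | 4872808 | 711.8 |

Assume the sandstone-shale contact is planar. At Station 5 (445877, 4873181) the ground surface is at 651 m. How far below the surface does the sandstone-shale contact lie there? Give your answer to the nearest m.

Two edge vectors: Station 2→Station 3 = (185, -465, 28.7), Station 2→Station 4 = (260, -285, 88.8).
Normal n = (Station 2→Station 3) × (Station 2→Station 4) = (-33112.5, -8966, 68175).
So ∂z/∂E = −n_x/n_z = 0.48569857 and ∂z/∂N = −n_y/n_z = 0.13151448.
Intercept c from Station 2: 623 − 216602.13 − 640882.32 = −856861.45.
At (445877, 4873181): z_contact = 216561.8 + 640893.9 − 856861.45 = 594.3 m.
Depth below ground = 651 − 594.3 = 57 m.

57 m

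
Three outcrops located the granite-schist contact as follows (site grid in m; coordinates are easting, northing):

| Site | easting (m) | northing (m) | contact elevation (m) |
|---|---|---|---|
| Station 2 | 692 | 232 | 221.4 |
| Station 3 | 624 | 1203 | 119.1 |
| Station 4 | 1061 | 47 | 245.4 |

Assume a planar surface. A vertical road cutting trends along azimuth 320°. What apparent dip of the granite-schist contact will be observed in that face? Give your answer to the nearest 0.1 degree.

Two edge vectors: Station 2→Station 3 = (-68, 971, -102.3), Station 2→Station 4 = (369, -185, 24).
Normal n = (Station 2→Station 3) × (Station 2→Station 4) = (4378.5, -36116.7, -345719).
So ∂z/∂easting = −n_x/n_z = 0.01266 and ∂z/∂northing = −n_y/n_z = −0.10447.
Unit vector along 320° is (sin 320°, cos 320°) = (-0.6428, 0.7660).
Slope in that direction = a·(-0.6428) + b·(0.7660) = −0.08817.
Apparent dip = arctan|0.08817| = 5.0° (true dip is 6.0°, so apparent ≤ true as expected).

5.0°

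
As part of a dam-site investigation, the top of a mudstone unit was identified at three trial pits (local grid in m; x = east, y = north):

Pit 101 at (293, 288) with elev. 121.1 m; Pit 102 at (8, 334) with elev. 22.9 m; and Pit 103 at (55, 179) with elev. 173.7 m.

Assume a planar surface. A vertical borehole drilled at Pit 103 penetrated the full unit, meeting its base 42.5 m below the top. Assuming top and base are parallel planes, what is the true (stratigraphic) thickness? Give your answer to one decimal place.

Let the plane be z = a·x + b·y + c.
Pit 102−Pit 101: −285a + 46b = −98.2;  Pit 103−Pit 101: −238a − 109b = 52.6.
Solving gives a = 0.19718, b = −0.91311.
|∇z| = √(a²+b²) = 0.93416, so dip δ = arctan(0.93416) = 43.05°.
True thickness = vertical thickness × cos δ = 42.5 × cos 43.05° = 31.1 m.

31.1 m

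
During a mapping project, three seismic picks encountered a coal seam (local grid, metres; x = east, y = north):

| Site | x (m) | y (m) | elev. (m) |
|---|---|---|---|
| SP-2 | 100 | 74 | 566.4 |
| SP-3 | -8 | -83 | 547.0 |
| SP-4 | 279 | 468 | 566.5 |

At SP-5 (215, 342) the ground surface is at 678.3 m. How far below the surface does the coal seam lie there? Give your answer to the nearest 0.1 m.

115.4 m

Let the plane be z = a·x + b·y + c.
SP-3−SP-2: −108a − 157b = −19.4;  SP-4−SP-2: 179a + 394b = 0.1.
Solving gives a = 0.52792, b = −0.23959.
Then c = 566.4 − a·100 − b·74 = 531.34.
At (215, 342): z_contact = 113.50 − 81.94 + 531.34 = 562.90 m.
Depth below ground = 678.3 − 562.90 = 115.4 m.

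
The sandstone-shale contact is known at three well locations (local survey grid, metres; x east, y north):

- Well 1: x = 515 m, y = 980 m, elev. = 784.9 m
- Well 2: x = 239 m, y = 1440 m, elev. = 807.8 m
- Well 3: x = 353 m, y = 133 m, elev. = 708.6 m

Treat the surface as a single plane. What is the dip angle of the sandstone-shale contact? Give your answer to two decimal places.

Two edge vectors: Well 1→Well 2 = (-276, 460, 22.9), Well 1→Well 3 = (-162, -847, -76.3).
Normal n = (Well 1→Well 2) × (Well 1→Well 3) = (-15701.7, -24768.6, 308292).
So ∂z/∂x = −n_x/n_z = 0.05093 and ∂z/∂y = −n_y/n_z = 0.08034.
Gradient magnitude |∇z| = √(a² + b²) = √(0.00259 + 0.00645) = 0.09512.
True dip = arctan(0.09512) = 5.43°, dipping toward SSW (azimuth ≈ 212°).

5.43°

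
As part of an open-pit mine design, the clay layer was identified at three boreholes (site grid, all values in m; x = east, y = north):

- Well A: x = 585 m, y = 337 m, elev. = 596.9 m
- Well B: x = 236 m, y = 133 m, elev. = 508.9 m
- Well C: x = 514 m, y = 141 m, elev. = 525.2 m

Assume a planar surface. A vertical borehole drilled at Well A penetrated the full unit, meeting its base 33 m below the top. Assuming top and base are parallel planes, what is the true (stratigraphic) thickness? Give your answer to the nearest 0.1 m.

Two edge vectors: Well A→Well B = (-349, -204, -88), Well A→Well C = (-71, -196, -71.7).
Normal n = (Well A→Well B) × (Well A→Well C) = (-2621.2, -18775.3, 53920).
So ∂z/∂x = −n_x/n_z = 0.04861 and ∂z/∂y = −n_y/n_z = 0.34821.
|∇z| = √(a²+b²) = 0.35158, so dip δ = arctan(0.35158) = 19.37°.
True thickness = vertical thickness × cos δ = 33 × cos 19.37° = 31.1 m.

31.1 m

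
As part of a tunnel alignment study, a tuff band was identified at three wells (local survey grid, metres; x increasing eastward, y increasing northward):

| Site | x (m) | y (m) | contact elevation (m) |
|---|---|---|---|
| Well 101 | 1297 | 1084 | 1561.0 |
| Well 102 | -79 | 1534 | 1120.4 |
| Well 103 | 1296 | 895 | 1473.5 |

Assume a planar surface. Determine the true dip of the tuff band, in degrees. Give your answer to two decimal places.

Two edge vectors: Well 101→Well 102 = (-1376, 450, -440.6), Well 101→Well 103 = (-1, -189, -87.5).
Normal n = (Well 101→Well 102) × (Well 101→Well 103) = (-122648.4, -119959.4, 260514).
So ∂z/∂x = −n_x/n_z = 0.47079 and ∂z/∂y = −n_y/n_z = 0.46047.
Gradient magnitude |∇z| = √(a² + b²) = √(0.22165 + 0.21203) = 0.65854.
True dip = arctan(0.65854) = 33.37°, dipping toward SW (azimuth ≈ 226°).

33.37°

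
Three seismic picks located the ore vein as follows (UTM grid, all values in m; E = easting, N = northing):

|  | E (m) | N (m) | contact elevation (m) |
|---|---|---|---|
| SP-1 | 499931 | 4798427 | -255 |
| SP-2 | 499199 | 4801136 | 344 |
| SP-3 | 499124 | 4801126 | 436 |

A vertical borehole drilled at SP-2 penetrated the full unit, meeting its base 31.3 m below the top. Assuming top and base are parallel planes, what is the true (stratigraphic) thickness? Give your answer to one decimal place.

Let the plane be z = a·E + b·N + c.
SP-2−SP-1: −732a + 2709b = 599;  SP-3−SP-1: −807a + 2699b = 691.
Solving gives a = −1.21247, b = −0.10651.
|∇z| = √(a²+b²) = 1.21713, so dip δ = arctan(1.21713) = 50.59°.
True thickness = vertical thickness × cos δ = 31.3 × cos 50.59° = 19.9 m.

19.9 m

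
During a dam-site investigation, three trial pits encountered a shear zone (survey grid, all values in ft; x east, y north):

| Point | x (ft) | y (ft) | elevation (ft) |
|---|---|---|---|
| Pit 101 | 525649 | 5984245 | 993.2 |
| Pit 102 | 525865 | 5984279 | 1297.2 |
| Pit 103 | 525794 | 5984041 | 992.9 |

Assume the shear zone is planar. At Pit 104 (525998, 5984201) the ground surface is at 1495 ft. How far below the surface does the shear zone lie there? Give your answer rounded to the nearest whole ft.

100 ft

Two edge vectors: Pit 101→Pit 102 = (216, 34, 304), Pit 101→Pit 103 = (145, -204, -0.3).
Normal n = (Pit 101→Pit 102) × (Pit 101→Pit 103) = (62005.8, 44144.8, -48994).
So ∂z/∂x = −n_x/n_z = 1.26557946 and ∂z/∂y = −n_y/n_z = 0.90102462.
Intercept c from Pit 101: 993.2 − 665250.58 − 5391952.05 = −6056209.43.
At (525998, 5984201): z_contact = 665692.3 + 5391912.4 − 6056209.43 = 1395.2 ft.
Depth below ground = 1495 − 1395.2 = 100 ft.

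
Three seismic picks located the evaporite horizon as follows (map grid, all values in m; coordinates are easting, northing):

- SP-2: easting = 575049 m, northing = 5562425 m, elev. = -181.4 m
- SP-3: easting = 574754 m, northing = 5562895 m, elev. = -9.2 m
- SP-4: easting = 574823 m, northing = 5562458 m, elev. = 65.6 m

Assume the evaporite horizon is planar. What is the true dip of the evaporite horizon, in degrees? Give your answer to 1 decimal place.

Let the plane be z = a·easting + b·northing + c.
SP-3−SP-2: −295a + 470b = 172.2;  SP-4−SP-2: −226a + 33b = 247.
Solving gives a = −1.14430, b = −0.35185.
Gradient magnitude |∇z| = √(a² + b²) = √(1.30941 + 0.12380) = 1.19717.
True dip = arctan(1.19717) = 50.1°, dipping toward ENE (azimuth ≈ 073°).

50.1°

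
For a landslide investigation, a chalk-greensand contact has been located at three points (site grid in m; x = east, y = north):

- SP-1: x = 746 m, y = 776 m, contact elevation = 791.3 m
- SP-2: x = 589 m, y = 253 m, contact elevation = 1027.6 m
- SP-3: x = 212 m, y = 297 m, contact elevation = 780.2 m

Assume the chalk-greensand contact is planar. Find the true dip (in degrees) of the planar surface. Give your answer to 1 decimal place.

Let the plane be z = a·x + b·y + c.
SP-2−SP-1: −157a − 523b = 236.3;  SP-3−SP-1: −534a − 479b = −11.1.
Solving gives a = 0.58307, b = −0.62685.
Gradient magnitude |∇z| = √(a² + b²) = √(0.33997 + 0.39294) = 0.85610.
True dip = arctan(0.85610) = 40.6°, dipping toward NW (azimuth ≈ 317°).

40.6°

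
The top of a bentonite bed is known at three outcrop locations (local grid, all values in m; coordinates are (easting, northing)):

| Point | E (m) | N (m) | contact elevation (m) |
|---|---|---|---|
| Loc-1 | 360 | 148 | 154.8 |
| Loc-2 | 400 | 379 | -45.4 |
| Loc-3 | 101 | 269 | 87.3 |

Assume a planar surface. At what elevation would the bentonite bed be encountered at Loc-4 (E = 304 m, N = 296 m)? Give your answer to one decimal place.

37.4 m

Two edge vectors: Loc-1→Loc-2 = (40, 231, -200.2), Loc-1→Loc-3 = (-259, 121, -67.5).
Normal n = (Loc-1→Loc-2) × (Loc-1→Loc-3) = (8631.7, 54551.8, 64669).
So ∂z/∂E = −n_x/n_z = −0.13348 and ∂z/∂N = −n_y/n_z = −0.84355.
Intercept c from Loc-1: 154.8 + 48.05 + 124.85 = 327.70.
At (304, 296): z = −40.6 − 249.7 + 327.70 = 37.4 m.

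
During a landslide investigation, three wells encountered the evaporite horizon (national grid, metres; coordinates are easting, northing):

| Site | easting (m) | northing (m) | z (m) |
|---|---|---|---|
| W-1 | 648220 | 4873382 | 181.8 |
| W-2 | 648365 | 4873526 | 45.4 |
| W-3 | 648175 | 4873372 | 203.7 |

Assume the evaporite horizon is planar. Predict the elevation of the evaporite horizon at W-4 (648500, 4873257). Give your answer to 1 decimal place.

155.8 m

Let the plane be z = a·easting + b·northing + c.
W-2−W-1: 145a + 144b = −136.4;  W-3−W-1: −45a − 10b = 21.9.
Solving gives a = −0.355785288, b = −0.588966203.
Then c = 181.8 − a·648220 − b·4873382 = 3101066.23.
At (648500, 4873257): z = −230726.8 − 2870183.7 + 3101066.23 = 155.8 m.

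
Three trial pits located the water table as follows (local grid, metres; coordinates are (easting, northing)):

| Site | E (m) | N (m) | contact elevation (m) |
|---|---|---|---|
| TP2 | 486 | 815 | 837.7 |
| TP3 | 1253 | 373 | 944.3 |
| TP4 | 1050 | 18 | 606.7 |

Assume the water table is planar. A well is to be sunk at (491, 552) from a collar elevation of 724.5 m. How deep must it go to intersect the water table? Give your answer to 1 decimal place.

Let the plane be z = a·E + b·N + c.
TP3−TP2: 767a − 442b = 106.6;  TP4−TP2: 564a − 797b = −231.
Solving gives a = 0.516731, b = 0.655503.
Then c = 837.7 − a·486 − b·815 = 52.33.
At (491, 552): z_contact = 253.71 + 361.84 + 52.33 = 667.89 m.
Depth below ground = 724.5 − 667.89 = 56.6 m.

56.6 m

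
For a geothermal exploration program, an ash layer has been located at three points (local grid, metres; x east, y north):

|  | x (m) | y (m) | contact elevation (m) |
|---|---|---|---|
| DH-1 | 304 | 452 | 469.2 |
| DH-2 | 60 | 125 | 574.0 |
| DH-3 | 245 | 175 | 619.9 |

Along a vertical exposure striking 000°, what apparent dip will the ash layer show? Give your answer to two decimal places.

32.35°

Two edge vectors: DH-1→DH-2 = (-244, -327, 104.8), DH-1→DH-3 = (-59, -277, 150.7).
Normal n = (DH-1→DH-2) × (DH-1→DH-3) = (-20249.3, 30587.6, 48295).
So ∂z/∂x = −n_x/n_z = 0.41928 and ∂z/∂y = −n_y/n_z = −0.63335.
Unit vector along 000° is (sin 0°, cos 0°) = (0.0000, 1.0000).
Slope in that direction = a·(0.0000) + b·(1.0000) = −0.63335.
Apparent dip = arctan|0.63335| = 32.35° (true dip is 37.2°, so apparent ≤ true as expected).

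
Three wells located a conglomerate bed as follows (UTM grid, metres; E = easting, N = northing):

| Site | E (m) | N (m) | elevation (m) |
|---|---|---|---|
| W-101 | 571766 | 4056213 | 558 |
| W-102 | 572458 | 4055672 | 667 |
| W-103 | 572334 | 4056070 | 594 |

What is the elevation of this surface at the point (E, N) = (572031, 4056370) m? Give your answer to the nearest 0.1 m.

535.1 m

Let the plane be z = a·E + b·N + c.
W-102−W-101: 692a − 541b = 109;  W-103−W-101: 568a − 143b = 36.
Solving gives a = 0.018667319, b = −0.177601137.
Then c = 558 − a·571766 − b·4056213 = 710272.70.
At (572031, 4056370): z = 10678.3 − 720415.9 + 710272.70 = 535.1 m.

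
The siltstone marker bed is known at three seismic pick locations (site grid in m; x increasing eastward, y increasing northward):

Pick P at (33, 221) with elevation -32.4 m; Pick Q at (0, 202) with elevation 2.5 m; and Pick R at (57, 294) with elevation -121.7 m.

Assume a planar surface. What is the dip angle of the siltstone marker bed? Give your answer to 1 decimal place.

Two edge vectors: Pick P→Pick Q = (-33, -19, 34.9), Pick P→Pick R = (24, 73, -89.3).
Normal n = (Pick P→Pick Q) × (Pick P→Pick R) = (-851, -2109.3, -1953).
So ∂z/∂x = −n_x/n_z = −0.43574 and ∂z/∂y = −n_y/n_z = −1.08003.
Gradient magnitude |∇z| = √(a² + b²) = √(0.18987 + 1.16647) = 1.16462.
True dip = arctan(1.16462) = 49.3°, dipping toward NNE (azimuth ≈ 022°).

49.3°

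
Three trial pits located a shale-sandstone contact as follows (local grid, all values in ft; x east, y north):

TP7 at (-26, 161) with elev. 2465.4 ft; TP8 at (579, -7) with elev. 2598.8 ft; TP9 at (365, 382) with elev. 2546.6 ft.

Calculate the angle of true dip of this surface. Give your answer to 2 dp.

12.23°

Two edge vectors: TP7→TP8 = (605, -168, 133.4), TP7→TP9 = (391, 221, 81.2).
Normal n = (TP7→TP8) × (TP7→TP9) = (-43123, 3033.4, 199393).
So ∂z/∂x = −n_x/n_z = 0.21627 and ∂z/∂y = −n_y/n_z = −0.01521.
Gradient magnitude |∇z| = √(a² + b²) = √(0.04677 + 0.00023) = 0.21681.
True dip = arctan(0.21681) = 12.23°, dipping toward W (azimuth ≈ 274°).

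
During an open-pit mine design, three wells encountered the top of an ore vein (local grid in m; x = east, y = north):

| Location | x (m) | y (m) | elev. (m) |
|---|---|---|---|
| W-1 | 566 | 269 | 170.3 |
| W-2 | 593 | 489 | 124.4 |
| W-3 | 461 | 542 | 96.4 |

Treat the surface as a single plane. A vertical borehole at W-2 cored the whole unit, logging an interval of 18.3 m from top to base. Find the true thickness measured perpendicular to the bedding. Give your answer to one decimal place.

Let the plane be z = a·x + b·y + c.
W-2−W-1: 27a + 220b = −45.9;  W-3−W-1: −105a + 273b = −73.9.
Solving gives a = 0.12232, b = −0.22365.
|∇z| = √(a²+b²) = 0.25491, so dip δ = arctan(0.25491) = 14.30°.
True thickness = vertical thickness × cos δ = 18.3 × cos 14.30° = 17.7 m.

17.7 m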